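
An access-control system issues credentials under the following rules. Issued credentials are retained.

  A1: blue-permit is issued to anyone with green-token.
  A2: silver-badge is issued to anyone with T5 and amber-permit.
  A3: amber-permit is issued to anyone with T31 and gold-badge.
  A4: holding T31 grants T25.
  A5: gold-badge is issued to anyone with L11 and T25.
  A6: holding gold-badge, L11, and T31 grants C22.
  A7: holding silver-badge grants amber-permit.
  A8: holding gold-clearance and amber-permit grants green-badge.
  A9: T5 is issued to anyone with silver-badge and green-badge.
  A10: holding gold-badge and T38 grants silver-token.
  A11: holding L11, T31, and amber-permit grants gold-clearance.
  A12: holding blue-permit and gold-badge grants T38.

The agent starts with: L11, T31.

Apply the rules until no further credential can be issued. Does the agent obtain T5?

No

T5 would need silver-badge and green-badge (A9), but silver-badge is never granted.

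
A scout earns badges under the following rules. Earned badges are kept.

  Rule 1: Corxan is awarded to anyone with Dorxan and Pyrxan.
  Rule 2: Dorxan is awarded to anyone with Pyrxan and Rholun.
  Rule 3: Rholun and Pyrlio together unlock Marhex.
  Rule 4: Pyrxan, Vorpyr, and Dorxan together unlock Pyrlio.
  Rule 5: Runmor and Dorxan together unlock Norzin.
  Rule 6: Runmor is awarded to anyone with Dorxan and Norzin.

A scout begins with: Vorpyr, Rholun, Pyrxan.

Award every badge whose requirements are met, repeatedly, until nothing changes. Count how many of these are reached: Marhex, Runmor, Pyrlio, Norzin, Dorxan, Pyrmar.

3

With Pyrxan and Rholun, Dorxan is earned (Rule 2).
With Pyrxan, Vorpyr, and Dorxan, Pyrlio is earned (Rule 4).
With Rholun and Pyrlio, Marhex is earned (Rule 3).
Marhex: reached.
Runmor would need Dorxan and Norzin (Rule 6), but Norzin is never earned.
Pyrlio: reached.
Norzin would need Runmor and Dorxan (Rule 5), but Runmor is never earned.
Dorxan: reached.
No rule produces Pyrmar, and it is not given.
Reached: Marhex, Pyrlio, and Dorxan — 3 of the 6.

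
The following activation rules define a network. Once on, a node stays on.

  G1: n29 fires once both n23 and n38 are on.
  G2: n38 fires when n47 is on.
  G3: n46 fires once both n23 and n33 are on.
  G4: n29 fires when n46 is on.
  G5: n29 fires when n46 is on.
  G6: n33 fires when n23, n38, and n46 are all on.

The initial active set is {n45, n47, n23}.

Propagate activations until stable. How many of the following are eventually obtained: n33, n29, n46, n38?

G2: n47 on → n38 on.
n23 and n38 are on, so n29 fires (G1).
n33 would need n23, n38, and n46 (G6), but n46 never turns on.
n29: reached.
n46 would need n23 and n33 (G3), but n33 never turns on.
n38: reached.
Reached: n29 and n38 — 2 of the 4.

2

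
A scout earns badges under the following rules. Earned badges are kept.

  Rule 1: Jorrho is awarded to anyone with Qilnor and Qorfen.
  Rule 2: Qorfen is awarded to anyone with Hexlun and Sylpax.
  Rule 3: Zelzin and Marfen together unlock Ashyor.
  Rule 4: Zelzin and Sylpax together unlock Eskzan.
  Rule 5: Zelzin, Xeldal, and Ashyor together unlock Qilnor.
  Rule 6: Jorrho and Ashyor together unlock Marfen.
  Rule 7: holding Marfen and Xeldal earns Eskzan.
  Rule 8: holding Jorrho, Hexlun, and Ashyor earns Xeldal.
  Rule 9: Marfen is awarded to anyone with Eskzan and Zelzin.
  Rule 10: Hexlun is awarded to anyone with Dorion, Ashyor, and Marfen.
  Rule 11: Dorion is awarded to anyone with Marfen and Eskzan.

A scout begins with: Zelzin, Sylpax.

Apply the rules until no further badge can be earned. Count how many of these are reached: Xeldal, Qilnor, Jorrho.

Xeldal would need Jorrho, Hexlun, and Ashyor (Rule 8), but Jorrho is never earned.
Qilnor would need Zelzin, Xeldal, and Ashyor (Rule 5), but Xeldal is never earned.
Jorrho would need Qilnor and Qorfen (Rule 1), but Qilnor is never earned.
None of the 3 are reached.

0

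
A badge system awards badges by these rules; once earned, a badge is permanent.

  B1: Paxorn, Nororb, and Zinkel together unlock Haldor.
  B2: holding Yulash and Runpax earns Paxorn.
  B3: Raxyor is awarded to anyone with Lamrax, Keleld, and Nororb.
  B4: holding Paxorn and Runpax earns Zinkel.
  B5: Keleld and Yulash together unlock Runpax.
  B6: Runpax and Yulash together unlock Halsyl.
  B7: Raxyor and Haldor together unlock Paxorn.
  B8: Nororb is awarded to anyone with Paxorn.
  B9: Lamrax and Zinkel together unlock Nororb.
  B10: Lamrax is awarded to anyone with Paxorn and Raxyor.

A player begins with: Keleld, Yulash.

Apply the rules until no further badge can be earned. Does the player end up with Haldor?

Yes

With Keleld and Yulash, Runpax is earned (B5).
With Yulash and Runpax, Paxorn is earned (B2).
With Paxorn, Nororb is earned (B8).
With Paxorn and Runpax, Zinkel is earned (B4).
With Paxorn, Nororb, and Zinkel, Haldor is earned (B1).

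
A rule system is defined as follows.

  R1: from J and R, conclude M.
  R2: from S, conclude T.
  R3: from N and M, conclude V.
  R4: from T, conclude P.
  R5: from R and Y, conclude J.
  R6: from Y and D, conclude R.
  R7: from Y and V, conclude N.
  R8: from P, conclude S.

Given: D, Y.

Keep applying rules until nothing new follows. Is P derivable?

No

P would need T (R4), but T is never established.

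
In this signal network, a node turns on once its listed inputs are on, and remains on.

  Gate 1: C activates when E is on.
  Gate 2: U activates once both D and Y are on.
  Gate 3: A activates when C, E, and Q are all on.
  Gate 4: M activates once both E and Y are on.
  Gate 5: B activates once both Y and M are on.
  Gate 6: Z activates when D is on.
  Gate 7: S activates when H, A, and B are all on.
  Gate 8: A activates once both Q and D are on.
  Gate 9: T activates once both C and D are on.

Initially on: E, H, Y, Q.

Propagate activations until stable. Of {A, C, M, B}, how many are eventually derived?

E and Y are on, so M activates (Gate 4).
Gate 1: E on → C on.
Gate 3: C, E, and Q on → A on.
Y and M are on, so B activates (Gate 5).
A: reached.
C: reached.
M: reached.
B: reached.
All 4 are reached.

4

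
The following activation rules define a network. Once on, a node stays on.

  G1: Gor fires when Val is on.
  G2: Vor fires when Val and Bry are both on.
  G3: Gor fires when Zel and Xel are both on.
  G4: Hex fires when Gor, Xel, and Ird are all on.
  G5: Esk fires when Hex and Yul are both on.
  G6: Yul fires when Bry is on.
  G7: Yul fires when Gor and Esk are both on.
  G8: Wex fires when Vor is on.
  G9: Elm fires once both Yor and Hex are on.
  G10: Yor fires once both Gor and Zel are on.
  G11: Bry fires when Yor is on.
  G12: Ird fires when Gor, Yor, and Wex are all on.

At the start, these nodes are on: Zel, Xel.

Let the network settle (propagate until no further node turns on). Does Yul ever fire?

Zel and Xel are on, so Gor fires (G3).
G10: Gor and Zel on → Yor on.
G11: Yor on → Bry on.
G6: Bry on → Yul on.

Yes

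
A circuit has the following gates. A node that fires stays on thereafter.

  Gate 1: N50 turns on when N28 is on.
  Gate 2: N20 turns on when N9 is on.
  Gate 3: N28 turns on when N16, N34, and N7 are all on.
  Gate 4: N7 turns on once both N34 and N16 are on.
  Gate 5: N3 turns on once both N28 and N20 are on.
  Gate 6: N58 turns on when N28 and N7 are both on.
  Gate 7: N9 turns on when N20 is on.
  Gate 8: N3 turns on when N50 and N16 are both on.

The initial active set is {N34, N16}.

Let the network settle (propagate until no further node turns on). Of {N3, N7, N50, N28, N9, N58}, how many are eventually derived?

5

Gate 4: N34 and N16 on → N7 on.
N16, N34, and N7 are on, so N28 turns on (Gate 3).
Gate 6: N28 and N7 on → N58 on.
N28 is on, so N50 turns on (Gate 1).
Gate 8: N50 and N16 on → N3 on.
N3: reached.
N7: reached.
N50: reached.
N28: reached.
N9 would need N20 (Gate 7), but N20 never turns on.
N58: reached.
Reached: N3, N7, N50, N28, and N58 — 5 of the 6.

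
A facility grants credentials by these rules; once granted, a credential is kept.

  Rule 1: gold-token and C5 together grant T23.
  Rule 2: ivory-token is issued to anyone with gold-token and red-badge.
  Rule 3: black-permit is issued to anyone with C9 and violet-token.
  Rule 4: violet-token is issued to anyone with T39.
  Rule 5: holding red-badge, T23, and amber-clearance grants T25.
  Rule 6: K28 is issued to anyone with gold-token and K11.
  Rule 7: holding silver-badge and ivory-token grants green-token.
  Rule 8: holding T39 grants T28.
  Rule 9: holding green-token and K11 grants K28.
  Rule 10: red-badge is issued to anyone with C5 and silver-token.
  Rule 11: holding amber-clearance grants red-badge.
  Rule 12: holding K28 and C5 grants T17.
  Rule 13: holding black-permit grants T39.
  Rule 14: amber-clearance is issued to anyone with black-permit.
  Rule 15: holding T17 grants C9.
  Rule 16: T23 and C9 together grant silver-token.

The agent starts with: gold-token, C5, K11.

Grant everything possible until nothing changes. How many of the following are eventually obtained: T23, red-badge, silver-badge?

2

Holding gold-token and K11 grants K28 (Rule 6).
Holding gold-token and C5 grants T23 (Rule 1).
Holding K28 and C5 grants T17 (Rule 12).
Holding T17 grants C9 (Rule 15).
Holding T23 and C9 grants silver-token (Rule 16).
Holding C5 and silver-token grants red-badge (Rule 10).
T23: reached.
red-badge: reached.
No rule produces silver-badge, and it is not given.
Reached: T23 and red-badge — 2 of the 3.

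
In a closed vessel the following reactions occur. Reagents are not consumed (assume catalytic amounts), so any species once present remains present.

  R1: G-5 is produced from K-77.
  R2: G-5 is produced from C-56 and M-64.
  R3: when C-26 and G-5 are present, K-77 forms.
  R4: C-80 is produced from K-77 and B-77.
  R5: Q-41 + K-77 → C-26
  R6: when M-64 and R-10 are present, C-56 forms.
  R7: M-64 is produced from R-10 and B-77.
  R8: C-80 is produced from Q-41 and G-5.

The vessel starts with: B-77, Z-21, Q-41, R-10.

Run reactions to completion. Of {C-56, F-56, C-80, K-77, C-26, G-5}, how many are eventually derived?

3

R-10 and B-77 present → M-64 forms (R7).
M-64 and R-10 present → C-56 forms (R6).
C-56 and M-64 present → G-5 forms (R2).
Q-41 and G-5 present → C-80 forms (R8).
C-56: reached.
No rule produces F-56, and it is not given.
C-80: reached.
K-77 would need C-26 and G-5 (R3), but C-26 never forms.
C-26 would need Q-41 and K-77 (R5), but K-77 never forms.
G-5: reached.
Reached: C-56, C-80, and G-5 — 3 of the 6.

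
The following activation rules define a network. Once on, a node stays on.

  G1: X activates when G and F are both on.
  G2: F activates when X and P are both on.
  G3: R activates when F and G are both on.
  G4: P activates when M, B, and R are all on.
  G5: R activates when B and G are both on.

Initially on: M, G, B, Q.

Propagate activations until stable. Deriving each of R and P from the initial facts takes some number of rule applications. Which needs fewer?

R

R: G5: B and G on → R on. [1 rule application]
P: G5: B and G on → R on. M, B, and R are on, so P activates (G4). [2 rule applications]
R needs fewer.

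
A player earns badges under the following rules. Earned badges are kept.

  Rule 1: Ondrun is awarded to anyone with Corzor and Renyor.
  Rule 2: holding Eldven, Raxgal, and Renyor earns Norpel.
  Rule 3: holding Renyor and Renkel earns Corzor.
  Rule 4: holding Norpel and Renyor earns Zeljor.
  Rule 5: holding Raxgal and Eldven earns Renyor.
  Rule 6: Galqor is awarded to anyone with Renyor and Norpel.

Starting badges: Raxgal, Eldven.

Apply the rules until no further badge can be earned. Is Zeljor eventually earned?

With Raxgal and Eldven, Renyor is earned (Rule 5).
With Eldven, Raxgal, and Renyor, Norpel is earned (Rule 2).
With Norpel and Renyor, Zeljor is earned (Rule 4).

Yes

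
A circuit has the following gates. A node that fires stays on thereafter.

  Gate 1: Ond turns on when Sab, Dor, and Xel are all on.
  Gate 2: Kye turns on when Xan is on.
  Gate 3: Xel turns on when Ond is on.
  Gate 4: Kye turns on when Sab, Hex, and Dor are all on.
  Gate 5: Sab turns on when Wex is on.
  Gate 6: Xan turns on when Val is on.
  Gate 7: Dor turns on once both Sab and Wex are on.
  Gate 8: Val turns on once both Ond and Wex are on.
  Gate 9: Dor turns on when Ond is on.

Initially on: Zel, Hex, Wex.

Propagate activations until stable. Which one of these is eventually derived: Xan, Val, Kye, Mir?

Wex is on, so Sab turns on (Gate 5).
Gate 7: Sab and Wex on → Dor on.
Gate 4: Sab, Hex, and Dor on → Kye on.
Val would need Ond and Wex (Gate 8), but Ond never turns on. Xan would need Val (Gate 6), but Val never turns on. No rule produces Mir, and it is not given.

Kye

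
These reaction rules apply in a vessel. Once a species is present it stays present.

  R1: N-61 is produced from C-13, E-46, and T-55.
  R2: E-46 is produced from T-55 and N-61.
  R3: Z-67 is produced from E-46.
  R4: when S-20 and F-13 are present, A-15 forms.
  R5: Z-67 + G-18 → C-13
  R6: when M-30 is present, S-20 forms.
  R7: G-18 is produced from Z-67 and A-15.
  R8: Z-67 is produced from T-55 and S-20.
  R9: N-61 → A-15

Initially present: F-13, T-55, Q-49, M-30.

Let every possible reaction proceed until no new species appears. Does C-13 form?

Yes

M-30 present → S-20 forms (R6).
S-20 and F-13 present → A-15 forms (R4).
T-55 and S-20 present → Z-67 forms (R8).
Z-67 and A-15 present → G-18 forms (R7).
Z-67 and G-18 present → C-13 forms (R5).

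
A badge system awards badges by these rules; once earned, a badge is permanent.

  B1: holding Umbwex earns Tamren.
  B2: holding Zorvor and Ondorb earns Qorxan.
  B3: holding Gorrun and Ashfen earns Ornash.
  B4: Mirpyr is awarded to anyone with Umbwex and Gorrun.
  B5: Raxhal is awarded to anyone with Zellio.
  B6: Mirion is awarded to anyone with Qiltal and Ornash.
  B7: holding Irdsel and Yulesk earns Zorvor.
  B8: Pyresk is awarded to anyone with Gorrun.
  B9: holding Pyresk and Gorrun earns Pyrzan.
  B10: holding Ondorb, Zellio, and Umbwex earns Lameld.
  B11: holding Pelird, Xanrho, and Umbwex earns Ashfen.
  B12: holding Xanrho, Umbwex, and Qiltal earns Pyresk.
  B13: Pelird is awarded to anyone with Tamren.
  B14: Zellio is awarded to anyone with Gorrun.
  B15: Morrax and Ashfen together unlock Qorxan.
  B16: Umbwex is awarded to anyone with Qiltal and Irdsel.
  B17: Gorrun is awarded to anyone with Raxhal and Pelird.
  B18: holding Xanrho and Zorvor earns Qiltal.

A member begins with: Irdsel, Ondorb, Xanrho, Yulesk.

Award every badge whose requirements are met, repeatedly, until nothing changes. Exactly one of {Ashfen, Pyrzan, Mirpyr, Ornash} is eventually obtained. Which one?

Ashfen

With Irdsel and Yulesk, Zorvor is earned (B7).
With Xanrho and Zorvor, Qiltal is earned (B18).
With Qiltal and Irdsel, Umbwex is earned (B16).
With Umbwex, Tamren is earned (B1).
With Tamren, Pelird is earned (B13).
With Pelird, Xanrho, and Umbwex, Ashfen is earned (B11).
Mirpyr would need Umbwex and Gorrun (B4), but Gorrun is never earned. Ornash would need Gorrun and Ashfen (B3), but Gorrun is never earned. Pyrzan would need Pyresk and Gorrun (B9), but Gorrun is never earned.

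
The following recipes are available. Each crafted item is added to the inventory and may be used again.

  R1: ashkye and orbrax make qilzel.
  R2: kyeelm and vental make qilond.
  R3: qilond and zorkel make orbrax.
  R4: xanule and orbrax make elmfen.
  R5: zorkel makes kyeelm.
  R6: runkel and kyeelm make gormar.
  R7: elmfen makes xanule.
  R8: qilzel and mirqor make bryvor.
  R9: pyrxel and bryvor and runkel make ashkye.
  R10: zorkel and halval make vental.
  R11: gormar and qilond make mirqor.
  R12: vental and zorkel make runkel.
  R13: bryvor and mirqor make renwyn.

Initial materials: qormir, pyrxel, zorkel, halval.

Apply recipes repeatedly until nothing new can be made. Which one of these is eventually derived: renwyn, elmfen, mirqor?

zorkel and halval → vental (R10).
Using R5, zorkel makes kyeelm.
Using R12, vental and zorkel make runkel.
kyeelm and vental → qilond (R2).
runkel and kyeelm → gormar (R6).
Using R11, gormar and qilond make mirqor.
renwyn would need bryvor and mirqor (R13), but bryvor is never obtained. elmfen would need xanule and orbrax (R4), but xanule is never obtained.

mirqor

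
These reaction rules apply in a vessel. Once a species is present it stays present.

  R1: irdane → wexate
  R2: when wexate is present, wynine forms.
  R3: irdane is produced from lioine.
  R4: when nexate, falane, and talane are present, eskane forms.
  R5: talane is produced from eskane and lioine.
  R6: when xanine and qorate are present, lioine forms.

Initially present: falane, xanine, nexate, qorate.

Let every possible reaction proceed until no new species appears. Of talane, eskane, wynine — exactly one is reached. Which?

xanine and qorate present → lioine forms (R6).
lioine present → irdane forms (R3).
irdane present → wexate forms (R1).
wexate present → wynine forms (R2).
talane would need eskane and lioine (R5), but eskane never forms. eskane would need nexate, falane, and talane (R4), but talane never forms.

wynine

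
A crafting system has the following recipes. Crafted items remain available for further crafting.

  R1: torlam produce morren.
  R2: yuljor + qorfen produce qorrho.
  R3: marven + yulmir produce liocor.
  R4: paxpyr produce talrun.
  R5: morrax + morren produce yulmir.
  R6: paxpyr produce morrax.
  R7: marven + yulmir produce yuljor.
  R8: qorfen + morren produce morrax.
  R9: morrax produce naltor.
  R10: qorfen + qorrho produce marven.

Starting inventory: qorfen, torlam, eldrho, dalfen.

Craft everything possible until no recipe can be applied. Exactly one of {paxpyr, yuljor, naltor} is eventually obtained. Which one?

naltor

Using R1, torlam makes morren.
Using R8, qorfen and morren make morrax.
Using R9, morrax makes naltor.
yuljor would need marven and yulmir (R7), but marven is never obtained. No rule produces paxpyr, and it is not given.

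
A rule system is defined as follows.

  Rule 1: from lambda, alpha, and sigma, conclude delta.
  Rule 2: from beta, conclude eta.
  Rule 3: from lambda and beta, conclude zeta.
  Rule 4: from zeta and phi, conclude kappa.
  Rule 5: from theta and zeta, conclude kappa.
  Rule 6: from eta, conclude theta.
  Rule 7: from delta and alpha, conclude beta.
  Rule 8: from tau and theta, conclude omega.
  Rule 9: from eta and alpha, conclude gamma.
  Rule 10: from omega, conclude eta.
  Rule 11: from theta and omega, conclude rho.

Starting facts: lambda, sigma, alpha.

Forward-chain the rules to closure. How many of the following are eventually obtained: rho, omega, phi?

0

rho would need theta and omega (Rule 11), but omega is never established.
omega would need tau and theta (Rule 8), but tau is never established.
No rule produces phi, and it is not given.
None of the 3 are reached.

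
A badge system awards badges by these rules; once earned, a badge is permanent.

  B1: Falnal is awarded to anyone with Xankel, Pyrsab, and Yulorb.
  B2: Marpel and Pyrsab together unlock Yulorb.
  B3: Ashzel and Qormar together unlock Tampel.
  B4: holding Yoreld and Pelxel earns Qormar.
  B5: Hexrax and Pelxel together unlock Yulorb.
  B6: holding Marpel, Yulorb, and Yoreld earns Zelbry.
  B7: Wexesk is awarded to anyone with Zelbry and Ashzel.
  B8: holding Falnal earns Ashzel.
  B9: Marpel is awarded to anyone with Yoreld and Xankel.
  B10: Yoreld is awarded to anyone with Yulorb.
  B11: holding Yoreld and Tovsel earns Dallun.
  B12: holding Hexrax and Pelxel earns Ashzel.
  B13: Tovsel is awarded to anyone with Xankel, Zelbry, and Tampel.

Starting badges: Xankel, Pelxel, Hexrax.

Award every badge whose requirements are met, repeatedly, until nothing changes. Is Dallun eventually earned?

With Hexrax and Pelxel, Ashzel is earned (B12).
With Hexrax and Pelxel, Yulorb is earned (B5).
With Yulorb, Yoreld is earned (B10).
With Yoreld and Pelxel, Qormar is earned (B4).
With Yoreld and Xankel, Marpel is earned (B9).
With Ashzel and Qormar, Tampel is earned (B3).
With Marpel, Yulorb, and Yoreld, Zelbry is earned (B6).
With Xankel, Zelbry, and Tampel, Tovsel is earned (B13).
With Yoreld and Tovsel, Dallun is earned (B11).

Yes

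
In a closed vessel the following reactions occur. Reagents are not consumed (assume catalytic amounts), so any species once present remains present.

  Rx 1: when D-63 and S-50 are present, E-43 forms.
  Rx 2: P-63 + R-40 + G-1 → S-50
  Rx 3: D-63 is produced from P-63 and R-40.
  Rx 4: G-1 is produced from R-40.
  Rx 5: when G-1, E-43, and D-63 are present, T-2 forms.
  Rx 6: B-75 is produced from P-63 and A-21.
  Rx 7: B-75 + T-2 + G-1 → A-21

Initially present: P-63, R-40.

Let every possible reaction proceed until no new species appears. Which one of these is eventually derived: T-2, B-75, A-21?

T-2

R-40 present → G-1 forms (Rx 4).
P-63 and R-40 present → D-63 forms (Rx 3).
P-63, R-40, and G-1 present → S-50 forms (Rx 2).
D-63 and S-50 present → E-43 forms (Rx 1).
G-1, E-43, and D-63 present → T-2 forms (Rx 5).
B-75 would need P-63 and A-21 (Rx 6), but A-21 never forms. A-21 would need B-75, T-2, and G-1 (Rx 7), but B-75 never forms.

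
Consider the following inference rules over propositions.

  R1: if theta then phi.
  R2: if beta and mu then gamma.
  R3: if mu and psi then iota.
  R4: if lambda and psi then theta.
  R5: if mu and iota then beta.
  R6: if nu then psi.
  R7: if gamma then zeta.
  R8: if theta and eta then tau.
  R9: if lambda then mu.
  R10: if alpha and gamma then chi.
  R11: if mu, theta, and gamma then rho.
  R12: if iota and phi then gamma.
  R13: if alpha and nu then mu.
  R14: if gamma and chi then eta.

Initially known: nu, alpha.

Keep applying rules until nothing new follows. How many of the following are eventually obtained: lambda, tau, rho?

0

No rule produces lambda, and it is not given.
tau would need theta and eta (R8), but theta is never established.
rho would need mu, theta, and gamma (R11), but theta is never established.
None of the 3 are reached.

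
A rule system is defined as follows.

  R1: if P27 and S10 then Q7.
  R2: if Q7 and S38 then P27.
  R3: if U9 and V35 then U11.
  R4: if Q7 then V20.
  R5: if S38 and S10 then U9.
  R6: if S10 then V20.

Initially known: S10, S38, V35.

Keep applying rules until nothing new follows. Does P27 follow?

No

P27 would need Q7 and S38 (R2), but Q7 is never established.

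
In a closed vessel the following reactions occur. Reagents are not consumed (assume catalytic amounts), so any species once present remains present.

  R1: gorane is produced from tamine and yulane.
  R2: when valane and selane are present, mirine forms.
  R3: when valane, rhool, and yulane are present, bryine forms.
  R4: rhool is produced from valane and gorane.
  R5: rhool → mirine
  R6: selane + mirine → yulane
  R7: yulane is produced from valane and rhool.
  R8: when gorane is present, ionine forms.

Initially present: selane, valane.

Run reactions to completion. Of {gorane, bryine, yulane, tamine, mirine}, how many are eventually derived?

valane and selane present → mirine forms (R2).
selane and mirine present → yulane forms (R6).
gorane would need tamine and yulane (R1), but tamine never forms.
bryine would need valane, rhool, and yulane (R3), but rhool never forms.
yulane: reached.
No rule produces tamine, and it is not given.
mirine: reached.
Reached: yulane and mirine — 2 of the 5.

2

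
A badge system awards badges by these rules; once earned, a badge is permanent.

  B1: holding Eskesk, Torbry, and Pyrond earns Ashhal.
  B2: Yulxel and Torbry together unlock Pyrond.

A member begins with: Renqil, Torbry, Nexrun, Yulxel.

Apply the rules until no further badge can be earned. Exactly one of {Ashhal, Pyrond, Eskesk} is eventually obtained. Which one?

Pyrond

With Yulxel and Torbry, Pyrond is earned (B2).
No rule produces Eskesk, and it is not given. Ashhal would need Eskesk, Torbry, and Pyrond (B1), but Eskesk is never earned.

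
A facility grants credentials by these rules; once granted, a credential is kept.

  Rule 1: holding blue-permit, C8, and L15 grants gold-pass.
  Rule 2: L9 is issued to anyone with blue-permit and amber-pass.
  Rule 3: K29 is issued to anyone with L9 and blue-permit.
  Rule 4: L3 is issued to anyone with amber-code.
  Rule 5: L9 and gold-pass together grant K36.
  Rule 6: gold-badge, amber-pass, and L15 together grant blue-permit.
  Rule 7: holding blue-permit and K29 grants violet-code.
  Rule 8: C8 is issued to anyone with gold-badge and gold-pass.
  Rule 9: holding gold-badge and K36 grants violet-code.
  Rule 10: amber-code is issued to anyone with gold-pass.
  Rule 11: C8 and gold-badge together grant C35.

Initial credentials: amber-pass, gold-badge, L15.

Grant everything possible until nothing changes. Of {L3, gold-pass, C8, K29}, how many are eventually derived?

1

Holding gold-badge, amber-pass, and L15 grants blue-permit (Rule 6).
Holding blue-permit and amber-pass grants L9 (Rule 2).
Holding L9 and blue-permit grants K29 (Rule 3).
L3 would need amber-code (Rule 4), but amber-code is never granted.
gold-pass would need blue-permit, C8, and L15 (Rule 1), but C8 is never granted.
C8 would need gold-badge and gold-pass (Rule 8), but gold-pass is never granted.
K29: reached.
Reached: K29 — 1 of the 4.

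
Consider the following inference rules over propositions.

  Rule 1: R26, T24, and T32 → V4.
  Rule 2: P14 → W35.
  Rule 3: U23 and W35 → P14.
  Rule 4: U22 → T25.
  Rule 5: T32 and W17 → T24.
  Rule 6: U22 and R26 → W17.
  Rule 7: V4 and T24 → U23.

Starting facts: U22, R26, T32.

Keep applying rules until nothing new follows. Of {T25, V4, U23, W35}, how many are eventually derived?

3

From U22 and R26, Rule 6 gives W17.
From U22, Rule 4 gives T25.
From T32 and W17, Rule 5 gives T24.
From R26, T24, and T32, Rule 1 gives V4.
From V4 and T24, Rule 7 gives U23.
T25: reached.
V4: reached.
U23: reached.
W35 would need P14 (Rule 2), but P14 is never established.
Reached: T25, V4, and U23 — 3 of the 4.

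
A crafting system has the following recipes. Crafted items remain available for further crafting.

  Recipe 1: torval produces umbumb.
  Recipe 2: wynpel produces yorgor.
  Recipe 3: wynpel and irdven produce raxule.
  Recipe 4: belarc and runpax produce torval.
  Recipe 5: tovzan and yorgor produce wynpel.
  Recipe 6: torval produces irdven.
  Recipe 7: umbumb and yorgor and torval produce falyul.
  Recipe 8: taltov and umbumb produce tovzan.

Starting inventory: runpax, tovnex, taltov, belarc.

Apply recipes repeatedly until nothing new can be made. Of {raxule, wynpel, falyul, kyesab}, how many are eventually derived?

0

raxule would need wynpel and irdven (Recipe 3), but wynpel is never obtained.
wynpel would need tovzan and yorgor (Recipe 5), but yorgor is never obtained.
falyul would need umbumb, yorgor, and torval (Recipe 7), but yorgor is never obtained.
No rule produces kyesab, and it is not given.
None of the 4 are reached.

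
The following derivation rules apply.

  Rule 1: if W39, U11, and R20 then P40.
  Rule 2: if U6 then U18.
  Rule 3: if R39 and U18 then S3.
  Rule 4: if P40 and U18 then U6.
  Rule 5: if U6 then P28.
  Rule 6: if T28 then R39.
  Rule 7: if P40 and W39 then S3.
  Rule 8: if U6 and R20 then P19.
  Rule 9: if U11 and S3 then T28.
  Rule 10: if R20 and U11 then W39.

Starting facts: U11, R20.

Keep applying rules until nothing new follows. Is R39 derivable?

From R20 and U11, Rule 10 gives W39.
From W39, U11, and R20, Rule 1 gives P40.
P40 and W39 hold, so S3 follows (Rule 7).
U11 and S3 hold, so T28 follows (Rule 9).
From T28, Rule 6 gives R39.

Yes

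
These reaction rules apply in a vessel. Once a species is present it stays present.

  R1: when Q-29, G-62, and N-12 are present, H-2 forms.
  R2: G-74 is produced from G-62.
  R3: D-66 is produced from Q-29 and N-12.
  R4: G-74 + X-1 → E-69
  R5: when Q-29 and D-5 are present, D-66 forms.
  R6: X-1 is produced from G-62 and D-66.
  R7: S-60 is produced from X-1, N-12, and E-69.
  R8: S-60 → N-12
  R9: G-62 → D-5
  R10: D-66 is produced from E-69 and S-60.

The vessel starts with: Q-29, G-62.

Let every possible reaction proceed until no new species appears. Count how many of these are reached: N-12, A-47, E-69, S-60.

1

G-62 present → D-5 forms (R9).
G-62 present → G-74 forms (R2).
Q-29 and D-5 present → D-66 forms (R5).
G-62 and D-66 present → X-1 forms (R6).
G-74 and X-1 present → E-69 forms (R4).
N-12 would need S-60 (R8), but S-60 never forms.
No rule produces A-47, and it is not given.
E-69: reached.
S-60 would need X-1, N-12, and E-69 (R7), but N-12 never forms.
Reached: E-69 — 1 of the 4.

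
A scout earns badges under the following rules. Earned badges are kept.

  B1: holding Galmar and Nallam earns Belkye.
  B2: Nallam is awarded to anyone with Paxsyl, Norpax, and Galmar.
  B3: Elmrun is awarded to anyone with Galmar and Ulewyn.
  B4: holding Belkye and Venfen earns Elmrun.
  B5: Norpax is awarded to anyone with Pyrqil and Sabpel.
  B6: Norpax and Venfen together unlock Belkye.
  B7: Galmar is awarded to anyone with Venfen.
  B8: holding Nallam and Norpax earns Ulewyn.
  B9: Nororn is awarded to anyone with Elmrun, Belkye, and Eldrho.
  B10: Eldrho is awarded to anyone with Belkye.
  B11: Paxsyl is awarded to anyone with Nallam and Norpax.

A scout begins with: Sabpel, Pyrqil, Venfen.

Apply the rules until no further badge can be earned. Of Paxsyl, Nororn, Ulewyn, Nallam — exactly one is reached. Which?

Nororn

With Pyrqil and Sabpel, Norpax is earned (B5).
With Norpax and Venfen, Belkye is earned (B6).
With Belkye and Venfen, Elmrun is earned (B4).
With Belkye, Eldrho is earned (B10).
With Elmrun, Belkye, and Eldrho, Nororn is earned (B9).
Ulewyn would need Nallam and Norpax (B8), but Nallam is never earned. Paxsyl would need Nallam and Norpax (B11), but Nallam is never earned. Nallam would need Paxsyl, Norpax, and Galmar (B2), but Paxsyl is never earned.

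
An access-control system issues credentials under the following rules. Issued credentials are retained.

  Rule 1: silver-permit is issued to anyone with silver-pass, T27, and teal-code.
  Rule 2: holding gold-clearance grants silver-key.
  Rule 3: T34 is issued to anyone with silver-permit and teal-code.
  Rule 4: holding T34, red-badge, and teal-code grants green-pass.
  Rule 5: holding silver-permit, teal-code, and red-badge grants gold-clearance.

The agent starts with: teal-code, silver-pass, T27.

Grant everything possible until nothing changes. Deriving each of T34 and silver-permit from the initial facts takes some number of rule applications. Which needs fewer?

silver-permit: Holding silver-pass, T27, and teal-code grants silver-permit (Rule 1). [1 rule application]
T34: Holding silver-pass, T27, and teal-code grants silver-permit (Rule 1). Holding silver-permit and teal-code grants T34 (Rule 3). [2 rule applications]
silver-permit needs fewer.

silver-permit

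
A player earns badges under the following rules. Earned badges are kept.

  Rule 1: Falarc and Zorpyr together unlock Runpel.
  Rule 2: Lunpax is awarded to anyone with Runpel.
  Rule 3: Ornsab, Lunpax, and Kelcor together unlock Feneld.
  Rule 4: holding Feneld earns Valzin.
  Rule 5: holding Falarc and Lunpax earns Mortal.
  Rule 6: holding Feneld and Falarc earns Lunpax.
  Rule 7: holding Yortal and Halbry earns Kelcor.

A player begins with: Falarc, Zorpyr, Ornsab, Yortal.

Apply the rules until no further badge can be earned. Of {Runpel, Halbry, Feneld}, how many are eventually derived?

With Falarc and Zorpyr, Runpel is earned (Rule 1).
Runpel: reached.
No rule produces Halbry, and it is not given.
Feneld would need Ornsab, Lunpax, and Kelcor (Rule 3), but Kelcor is never earned.
Reached: Runpel — 1 of the 3.

1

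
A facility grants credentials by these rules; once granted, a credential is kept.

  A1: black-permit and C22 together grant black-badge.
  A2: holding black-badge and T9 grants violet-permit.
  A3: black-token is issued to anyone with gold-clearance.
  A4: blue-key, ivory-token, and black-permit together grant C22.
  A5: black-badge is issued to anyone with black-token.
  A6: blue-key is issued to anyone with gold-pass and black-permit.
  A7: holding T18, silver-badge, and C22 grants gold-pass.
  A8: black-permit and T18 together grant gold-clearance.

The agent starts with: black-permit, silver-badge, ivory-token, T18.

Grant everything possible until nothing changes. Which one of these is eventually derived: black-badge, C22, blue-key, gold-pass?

Holding black-permit and T18 grants gold-clearance (A8).
Holding gold-clearance grants black-token (A3).
Holding black-token grants black-badge (A5).
C22 would need blue-key, ivory-token, and black-permit (A4), but blue-key is never granted. blue-key would need gold-pass and black-permit (A6), but gold-pass is never granted. gold-pass would need T18, silver-badge, and C22 (A7), but C22 is never granted.

black-badge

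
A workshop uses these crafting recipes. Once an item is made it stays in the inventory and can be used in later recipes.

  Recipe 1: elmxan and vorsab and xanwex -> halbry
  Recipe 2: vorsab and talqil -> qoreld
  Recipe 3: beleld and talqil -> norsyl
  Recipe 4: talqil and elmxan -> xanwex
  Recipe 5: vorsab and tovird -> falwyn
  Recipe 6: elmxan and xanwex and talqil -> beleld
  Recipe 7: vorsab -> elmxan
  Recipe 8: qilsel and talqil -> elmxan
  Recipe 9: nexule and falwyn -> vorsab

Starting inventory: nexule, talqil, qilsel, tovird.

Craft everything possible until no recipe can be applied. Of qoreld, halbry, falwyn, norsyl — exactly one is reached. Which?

norsyl

Using Recipe 8, qilsel and talqil make elmxan.
Using Recipe 4, talqil and elmxan make xanwex.
elmxan and xanwex and talqil -> beleld (Recipe 6).
Using Recipe 3, beleld and talqil make norsyl.
qoreld would need vorsab and talqil (Recipe 2), but vorsab is never obtained. falwyn would need vorsab and tovird (Recipe 5), but vorsab is never obtained. halbry would need elmxan, vorsab, and xanwex (Recipe 1), but vorsab is never obtained.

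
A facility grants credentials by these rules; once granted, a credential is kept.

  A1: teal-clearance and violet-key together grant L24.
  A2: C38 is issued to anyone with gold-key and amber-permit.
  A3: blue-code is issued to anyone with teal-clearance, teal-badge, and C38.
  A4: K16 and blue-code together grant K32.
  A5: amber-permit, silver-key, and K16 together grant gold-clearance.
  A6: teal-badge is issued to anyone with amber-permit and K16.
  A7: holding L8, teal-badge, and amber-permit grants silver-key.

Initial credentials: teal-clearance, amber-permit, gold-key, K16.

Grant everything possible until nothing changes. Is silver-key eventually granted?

No

silver-key would need L8, teal-badge, and amber-permit (A7), but L8 is never granted.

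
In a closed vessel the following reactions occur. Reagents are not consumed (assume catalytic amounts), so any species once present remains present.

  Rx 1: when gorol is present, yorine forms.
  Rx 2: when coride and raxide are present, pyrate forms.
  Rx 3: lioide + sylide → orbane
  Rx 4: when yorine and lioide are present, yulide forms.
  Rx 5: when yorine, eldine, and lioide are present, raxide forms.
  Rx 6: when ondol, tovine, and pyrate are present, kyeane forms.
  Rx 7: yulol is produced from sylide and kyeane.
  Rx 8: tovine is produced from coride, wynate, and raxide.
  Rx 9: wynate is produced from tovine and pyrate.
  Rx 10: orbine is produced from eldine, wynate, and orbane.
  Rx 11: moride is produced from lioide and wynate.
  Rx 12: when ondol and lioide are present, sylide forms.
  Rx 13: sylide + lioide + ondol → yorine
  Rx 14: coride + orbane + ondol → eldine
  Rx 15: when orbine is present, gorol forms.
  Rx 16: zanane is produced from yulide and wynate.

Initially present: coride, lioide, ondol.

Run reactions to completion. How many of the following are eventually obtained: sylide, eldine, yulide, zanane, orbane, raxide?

5

ondol and lioide present → sylide forms (Rx 12).
sylide, lioide, and ondol present → yorine forms (Rx 13).
lioide and sylide present → orbane forms (Rx 3).
coride, orbane, and ondol present → eldine forms (Rx 14).
yorine and lioide present → yulide forms (Rx 4).
yorine, eldine, and lioide present → raxide forms (Rx 5).
sylide: reached.
eldine: reached.
yulide: reached.
zanane would need yulide and wynate (Rx 16), but wynate never forms.
orbane: reached.
raxide: reached.
Reached: sylide, eldine, yulide, orbane, and raxide — 5 of the 6.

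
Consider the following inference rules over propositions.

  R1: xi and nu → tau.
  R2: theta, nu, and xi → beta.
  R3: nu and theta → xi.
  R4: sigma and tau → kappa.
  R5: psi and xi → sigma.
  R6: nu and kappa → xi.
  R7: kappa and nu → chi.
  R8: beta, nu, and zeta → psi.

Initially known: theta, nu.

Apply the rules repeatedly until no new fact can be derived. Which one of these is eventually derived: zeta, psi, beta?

nu and theta hold, so xi follows (R3).
theta, nu, and xi hold, so beta follows (R2).
No rule produces zeta, and it is not given. psi would need beta, nu, and zeta (R8), but zeta is never established.

beta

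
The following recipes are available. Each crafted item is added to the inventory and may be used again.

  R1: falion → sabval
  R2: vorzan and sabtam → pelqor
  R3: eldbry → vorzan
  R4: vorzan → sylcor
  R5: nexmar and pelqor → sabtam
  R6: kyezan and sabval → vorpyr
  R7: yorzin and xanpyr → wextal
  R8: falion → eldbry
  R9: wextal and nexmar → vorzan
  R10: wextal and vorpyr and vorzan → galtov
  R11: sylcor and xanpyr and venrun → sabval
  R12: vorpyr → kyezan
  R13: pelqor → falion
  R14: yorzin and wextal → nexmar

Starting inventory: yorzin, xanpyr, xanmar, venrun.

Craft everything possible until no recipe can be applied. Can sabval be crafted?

Yes

Using R7, yorzin and xanpyr make wextal.
yorzin and wextal → nexmar (R14).
wextal and nexmar → vorzan (R9).
Using R4, vorzan makes sylcor.
sylcor and xanpyr and venrun → sabval (R11).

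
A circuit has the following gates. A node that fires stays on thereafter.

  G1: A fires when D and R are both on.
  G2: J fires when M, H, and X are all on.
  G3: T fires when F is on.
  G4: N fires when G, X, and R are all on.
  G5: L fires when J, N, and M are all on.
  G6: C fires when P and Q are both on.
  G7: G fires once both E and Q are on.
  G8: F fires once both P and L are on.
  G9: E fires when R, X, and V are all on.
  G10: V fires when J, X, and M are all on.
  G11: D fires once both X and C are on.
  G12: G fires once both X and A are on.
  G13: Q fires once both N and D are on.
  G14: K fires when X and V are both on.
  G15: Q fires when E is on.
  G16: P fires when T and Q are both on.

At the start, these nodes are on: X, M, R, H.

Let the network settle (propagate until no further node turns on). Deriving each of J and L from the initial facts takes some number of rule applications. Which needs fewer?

J: G2: M, H, and X on → J on. [1 rule application]
L: M, H, and X are on, so J fires (G2). J, X, and M are on, so V fires (G10). R, X, and V are on, so E fires (G9). G15: E on → Q on. E and Q are on, so G fires (G7). G, X, and R are on, so N fires (G4). G5: J, N, and M on → L on. [7 rule applications]
J needs fewer.

J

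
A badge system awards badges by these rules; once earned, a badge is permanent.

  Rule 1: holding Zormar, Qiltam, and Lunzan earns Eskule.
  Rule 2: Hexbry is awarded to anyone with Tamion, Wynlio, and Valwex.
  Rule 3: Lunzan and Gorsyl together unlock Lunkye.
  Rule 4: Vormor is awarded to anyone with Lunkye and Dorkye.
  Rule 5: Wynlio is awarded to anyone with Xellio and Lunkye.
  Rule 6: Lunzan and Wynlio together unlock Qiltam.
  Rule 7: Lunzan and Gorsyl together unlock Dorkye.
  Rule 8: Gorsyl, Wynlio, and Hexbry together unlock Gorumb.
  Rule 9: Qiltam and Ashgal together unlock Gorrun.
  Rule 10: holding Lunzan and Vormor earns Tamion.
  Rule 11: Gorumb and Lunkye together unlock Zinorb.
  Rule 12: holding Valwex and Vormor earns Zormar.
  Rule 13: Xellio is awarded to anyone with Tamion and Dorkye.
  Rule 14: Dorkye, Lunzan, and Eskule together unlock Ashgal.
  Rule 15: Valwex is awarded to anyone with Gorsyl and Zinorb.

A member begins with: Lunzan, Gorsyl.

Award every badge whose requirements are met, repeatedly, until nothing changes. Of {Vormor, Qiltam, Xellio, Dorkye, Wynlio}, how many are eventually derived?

With Lunzan and Gorsyl, Dorkye is earned (Rule 7).
With Lunzan and Gorsyl, Lunkye is earned (Rule 3).
With Lunkye and Dorkye, Vormor is earned (Rule 4).
With Lunzan and Vormor, Tamion is earned (Rule 10).
With Tamion and Dorkye, Xellio is earned (Rule 13).
With Xellio and Lunkye, Wynlio is earned (Rule 5).
With Lunzan and Wynlio, Qiltam is earned (Rule 6).
Vormor: reached.
Qiltam: reached.
Xellio: reached.
Dorkye: reached.
Wynlio: reached.
All 5 are reached.

5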